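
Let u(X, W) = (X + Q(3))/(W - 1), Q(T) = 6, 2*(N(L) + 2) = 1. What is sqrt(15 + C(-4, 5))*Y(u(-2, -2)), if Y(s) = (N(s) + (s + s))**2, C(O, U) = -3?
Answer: 625*sqrt(3)/18 ≈ 60.141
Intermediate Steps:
N(L) = -3/2 (N(L) = -2 + (1/2)*1 = -2 + 1/2 = -3/2)
u(X, W) = (6 + X)/(-1 + W) (u(X, W) = (X + 6)/(W - 1) = (6 + X)/(-1 + W))
Y(s) = (-3/2 + 2*s)**2 (Y(s) = (-3/2 + (s + s))**2 = (-3/2 + 2*s)**2)
sqrt(15 + C(-4, 5))*Y(u(-2, -2)) = sqrt(15 - 3)*((-3 + 4*((6 - 2)/(-1 - 2)))**2/4) = sqrt(12)*((-3 + 4*(4/(-3)))**2/4) = (2*sqrt(3))*((-3 + 4*(-1/3*4))**2/4) = (2*sqrt(3))*((-3 + 4*(-4/3))**2/4) = (2*sqrt(3))*((-3 - 16/3)**2/4) = (2*sqrt(3))*((-25/3)**2/4) = (2*sqrt(3))*((1/4)*(625/9)) = (2*sqrt(3))*(625/36) = 625*sqrt(3)/18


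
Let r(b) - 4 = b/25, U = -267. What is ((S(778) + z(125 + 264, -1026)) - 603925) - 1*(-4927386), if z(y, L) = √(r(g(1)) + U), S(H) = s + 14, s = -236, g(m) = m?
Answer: 4323239 + I*√6574/5 ≈ 4.3232e+6 + 16.216*I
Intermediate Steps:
r(b) = 4 + b/25
S(H) = -222 (S(H) = -236 + 14 = -222)
z(y, L) = I*√6574/5 (z(y, L) = √((4 + (1/25)*1) - 267) = √((4 + 1/25) - 267) = √(101/25 - 267) = √(-6574/25) = I*√6574/5)
((S(778) + z(125 + 264, -1026)) - 603925) - 1*(-4927386) = ((-222 + I*√6574/5) - 603925) - 1*(-4927386) = (-604147 + I*√6574/5) + 4927386 = 4323239 + I*√6574/5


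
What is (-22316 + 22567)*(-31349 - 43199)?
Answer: -18711548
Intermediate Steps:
(-22316 + 22567)*(-31349 - 43199) = 251*(-74548) = -18711548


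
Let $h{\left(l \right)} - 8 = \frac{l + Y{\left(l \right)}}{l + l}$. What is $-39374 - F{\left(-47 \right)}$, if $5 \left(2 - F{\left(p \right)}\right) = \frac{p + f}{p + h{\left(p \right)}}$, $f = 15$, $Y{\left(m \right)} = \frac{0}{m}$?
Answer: $- \frac{15159696}{385} \approx -39376.0$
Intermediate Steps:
$Y{\left(m \right)} = 0$
$h{\left(l \right)} = \frac{17}{2}$ ($h{\left(l \right)} = 8 + \frac{l + 0}{l + l} = 8 + \frac{l}{2 l} = 8 + l \frac{1}{2 l} = 8 + \frac{1}{2} = \frac{17}{2}$)
$F{\left(p \right)} = 2 - \frac{15 + p}{5 \left(\frac{17}{2} + p\right)}$ ($F{\left(p \right)} = 2 - \frac{\left(p + 15\right) \frac{1}{p + \frac{17}{2}}}{5} = 2 - \frac{\left(15 + p\right) \frac{1}{\frac{17}{2} + p}}{5} = 2 - \frac{\frac{1}{\frac{17}{2} + p} \left(15 + p\right)}{5} = 2 - \frac{15 + p}{5 \left(\frac{17}{2} + p\right)}$)
$-39374 - F{\left(-47 \right)} = -39374 - \frac{2 \left(70 + 9 \left(-47\right)\right)}{5 \left(17 + 2 \left(-47\right)\right)} = -39374 - \frac{2 \left(70 - 423\right)}{5 \left(17 - 94\right)} = -39374 - \frac{2}{5} \frac{1}{-77} \left(-353\right) = -39374 - \frac{2}{5} \left(- \frac{1}{77}\right) \left(-353\right) = -39374 - \frac{706}{385} = - \frac{15159696}{385}$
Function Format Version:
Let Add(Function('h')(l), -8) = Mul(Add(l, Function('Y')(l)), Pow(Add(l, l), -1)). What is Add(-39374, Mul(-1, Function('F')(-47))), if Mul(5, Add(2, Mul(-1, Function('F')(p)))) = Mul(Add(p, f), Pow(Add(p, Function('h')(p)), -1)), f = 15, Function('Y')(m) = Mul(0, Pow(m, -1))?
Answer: Rational(-15159696, 385) ≈ -39376.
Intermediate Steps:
Function('Y')(m) = 0
Function('h')(l) = Rational(17, 2) (Function('h')(l) = Add(8, Mul(Add(l, 0), Pow(Add(l, l), -1))) = Add(8, Mul(l, Pow(Mul(2, l), -1))) = Add(8, Mul(l, Mul(Rational(1, 2), Pow(l, -1)))) = Add(8, Rational(1, 2)) = Rational(17, 2))
Function('F')(p) = Add(2, Mul(Rational(-1, 5), Pow(Add(Rational(17, 2), p), -1), Add(15, p))) (Function('F')(p) = Add(2, Mul(Rational(-1, 5), Mul(Add(p, 15), Pow(Add(p, Rational(17, 2)), -1)))) = Add(2, Mul(Rational(-1, 5), Mul(Add(15, p), Pow(Add(Rational(17, 2), p), -1)))) = Add(2, Mul(Rational(-1, 5), Mul(Pow(Add(Rational(17, 2), p), -1), Add(15, p)))) = Add(2, Mul(Rational(-1, 5), Pow(Add(Rational(17, 2), p), -1), Add(15, p))))
Add(-39374, Mul(-1, Function('F')(-47))) = Add(-39374, Mul(-1, Mul(Rational(2, 5), Pow(Add(17, Mul(2, -47)), -1), Add(70, Mul(9, -47))))) = Add(-39374, Mul(-1, Mul(Rational(2, 5), Pow(Add(17, -94), -1), Add(70, -423)))) = Add(-39374, Mul(-1, Mul(Rational(2, 5), Pow(-77, -1), -353))) = Add(-39374, Mul(-1, Mul(Rational(2, 5), Rational(-1, 77), -353))) = Add(-39374, Mul(-1, Rational(706, 385))) = Add(-39374, Rational(-706, 385)) = Rational(-15159696, 385)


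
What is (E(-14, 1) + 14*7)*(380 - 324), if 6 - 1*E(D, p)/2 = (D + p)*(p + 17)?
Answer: 32368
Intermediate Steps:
E(D, p) = 12 - 2*(17 + p)*(D + p) (E(D, p) = 12 - 2*(D + p)*(p + 17) = 12 - 2*(D + p)*(17 + p) = 12 - 2*(17 + p)*(D + p))
(E(-14, 1) + 14*7)*(380 - 324) = ((12 - 34*(-14) - 34*1 - 2*1**2 - 2*(-14)*1) + 14*7)*(380 - 324) = ((12 + 476 - 34 - 2*1 + 28) + 98)*56 = ((12 + 476 - 34 - 2 + 28) + 98)*56 = (480 + 98)*56 = 578*56 = 32368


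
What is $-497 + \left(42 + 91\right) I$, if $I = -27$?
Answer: $-4088$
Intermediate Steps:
$-497 + \left(42 + 91\right) I = -497 + \left(42 + 91\right) \left(-27\right) = -497 + 133 \left(-27\right) = -497 - 3591 = -4088$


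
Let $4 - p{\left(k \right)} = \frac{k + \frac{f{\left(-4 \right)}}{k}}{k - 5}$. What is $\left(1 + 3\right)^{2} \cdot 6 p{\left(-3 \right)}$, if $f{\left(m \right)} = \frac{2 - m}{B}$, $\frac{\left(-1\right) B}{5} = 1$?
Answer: $\frac{1764}{5} \approx 352.8$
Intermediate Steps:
$B = -5$ ($B = \left(-5\right) 1 = -5$)
$f{\left(m \right)} = - \frac{2}{5} + \frac{m}{5}$ ($f{\left(m \right)} = \frac{2 - m}{-5} = \left(2 - m\right) \left(- \frac{1}{5}\right) = - \frac{2}{5} + \frac{m}{5}$)
$p{\left(k \right)} = 4 - \frac{k - \frac{6}{5 k}}{-5 + k}$ ($p{\left(k \right)} = 4 - \frac{k + \frac{- \frac{2}{5} + \frac{1}{5} \left(-4\right)}{k}}{k - 5} = 4 - \frac{k + \frac{- \frac{2}{5} - \frac{4}{5}}{k}}{-5 + k} = 4 - \frac{k - \frac{6}{5 k}}{-5 + k}$)
$\left(1 + 3\right)^{2} \cdot 6 p{\left(-3 \right)} = \left(1 + 3\right)^{2} \cdot 6 \frac{6 - -300 + 15 \left(-3\right)^{2}}{5 \left(-3\right) \left(-5 - 3\right)} = 4^{2} \cdot 6 \cdot \frac{1}{5} \left(- \frac{1}{3}\right) \frac{1}{-8} \left(6 + 300 + 15 \cdot 9\right) = 16 \cdot 6 \cdot \frac{1}{5} \left(- \frac{1}{3}\right) \left(- \frac{1}{8}\right) \left(6 + 300 + 135\right) = 96 \cdot \frac{1}{5} \left(- \frac{1}{3}\right) \left(- \frac{1}{8}\right) 441 = 96 \cdot \frac{147}{40} = \frac{1764}{5}$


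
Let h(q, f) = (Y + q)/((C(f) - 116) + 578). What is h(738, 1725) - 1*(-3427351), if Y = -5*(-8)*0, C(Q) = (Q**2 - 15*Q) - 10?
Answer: 5055688887820/1475101 ≈ 3.4274e+6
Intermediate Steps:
C(Q) = -10 + Q**2 - 15*Q
Y = 0 (Y = 40*0 = 0)
h(q, f) = q/(452 + f**2 - 15*f) (h(q, f) = (0 + q)/(((-10 + f**2 - 15*f) - 116) + 578) = q/((-126 + f**2 - 15*f) + 578) = q/(452 + f**2 - 15*f))
h(738, 1725) - 1*(-3427351) = 738/(452 + 1725**2 - 15*1725) - 1*(-3427351) = 738/(452 + 2975625 - 25875) + 3427351 = 738/2950202 + 3427351 = 738*(1/2950202) + 3427351 = 369/1475101 + 3427351 = 5055688887820/1475101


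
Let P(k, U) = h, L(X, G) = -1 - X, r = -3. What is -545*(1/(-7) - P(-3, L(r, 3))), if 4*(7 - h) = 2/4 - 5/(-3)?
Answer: 604405/168 ≈ 3597.6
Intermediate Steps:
h = 155/24 (h = 7 - (2/4 - 5/(-3))/4 = 7 - (2*(¼) - 5*(-⅓))/4 = 7 - (½ + 5/3)/4 = 7 - ¼*13/6 = 7 - 13/24 = 155/24 ≈ 6.4583)
P(k, U) = 155/24
-545*(1/(-7) - P(-3, L(r, 3))) = -545*(1/(-7) - 1*155/24) = -545*(-⅐ - 155/24) = -545*(-1109/168) = 604405/168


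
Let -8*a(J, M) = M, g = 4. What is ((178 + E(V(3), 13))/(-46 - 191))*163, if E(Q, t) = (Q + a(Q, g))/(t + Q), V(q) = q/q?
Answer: -812555/6636 ≈ -122.45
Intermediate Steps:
a(J, M) = -M/8
V(q) = 1
E(Q, t) = (-½ + Q)/(Q + t) (E(Q, t) = (Q - ⅛*4)/(t + Q) = (Q - ½)/(Q + t) = (-½ + Q)/(Q + t))
((178 + E(V(3), 13))/(-46 - 191))*163 = ((178 + (-½ + 1)/(1 + 13))/(-46 - 191))*163 = ((178 + (½)/14)/(-237))*163 = ((178 + (1/14)*(½))*(-1/237))*163 = ((178 + 1/28)*(-1/237))*163 = ((4985/28)*(-1/237))*163 = -4985/6636*163 = -812555/6636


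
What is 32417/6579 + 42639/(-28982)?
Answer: 15325291/4434246 ≈ 3.4561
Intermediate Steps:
32417/6579 + 42639/(-28982) = 32417*(1/6579) + 42639*(-1/28982) = 32417/6579 - 42639/28982 = 15325291/4434246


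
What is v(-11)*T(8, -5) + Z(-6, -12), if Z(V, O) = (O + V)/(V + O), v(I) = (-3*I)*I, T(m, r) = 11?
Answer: -3992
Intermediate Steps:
v(I) = -3*I**2
Z(V, O) = 1 (Z(V, O) = (O + V)/(O + V) = 1)
v(-11)*T(8, -5) + Z(-6, -12) = -3*(-11)**2*11 + 1 = -3*121*11 + 1 = -363*11 + 1 = -3993 + 1 = -3992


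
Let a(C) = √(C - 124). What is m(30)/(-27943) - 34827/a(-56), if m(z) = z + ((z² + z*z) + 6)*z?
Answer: -54210/27943 + 11609*I*√5/10 ≈ -1.94 + 2595.9*I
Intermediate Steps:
m(z) = z + z*(6 + 2*z²) (m(z) = z + ((z² + z²) + 6)*z = z + (2*z² + 6)*z = z + (6 + 2*z²)*z = z + z*(6 + 2*z²))
a(C) = √(-124 + C)
m(30)/(-27943) - 34827/a(-56) = (30*(7 + 2*30²))/(-27943) - 34827/√(-124 - 56) = (30*(7 + 2*900))*(-1/27943) - 34827*(-I*√5/30) = (30*(7 + 1800))*(-1/27943) - 34827*(-I*√5/30) = (30*1807)*(-1/27943) - (-11609)*I*√5/10 = 54210*(-1/27943) + 11609*I*√5/10 = -54210/27943 + 11609*I*√5/10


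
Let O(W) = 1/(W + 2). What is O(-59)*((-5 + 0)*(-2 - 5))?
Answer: -35/57 ≈ -0.61403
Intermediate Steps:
O(W) = 1/(2 + W)
O(-59)*((-5 + 0)*(-2 - 5)) = ((-5 + 0)*(-2 - 5))/(2 - 59) = (-5*(-7))/(-57) = -1/57*35 = -35/57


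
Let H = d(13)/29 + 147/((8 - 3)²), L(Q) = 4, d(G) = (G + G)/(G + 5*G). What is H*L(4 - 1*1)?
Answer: 51256/2175 ≈ 23.566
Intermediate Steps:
d(G) = ⅓ (d(G) = (2*G)/((6*G)) = (2*G)*(1/(6*G)) = ⅓)
H = 12814/2175 (H = (⅓)/29 + 147/((8 - 3)²) = (⅓)*(1/29) + 147/(5²) = 1/87 + 147/25 = 12814/2175 ≈ 5.8915)
H*L(4 - 1*1) = (12814/2175)*4 = 51256/2175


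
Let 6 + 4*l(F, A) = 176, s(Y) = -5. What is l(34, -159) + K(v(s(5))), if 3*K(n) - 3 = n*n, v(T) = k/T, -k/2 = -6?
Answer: 2271/50 ≈ 45.420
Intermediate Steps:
k = 12 (k = -2*(-6) = 12)
v(T) = 12/T
K(n) = 1 + n**2/3 (K(n) = 1 + (n*n)/3 = 1 + n**2/3)
l(F, A) = 85/2 (l(F, A) = -3/2 + (1/4)*176 = -3/2 + 44 = 85/2)
l(34, -159) + K(v(s(5))) = 85/2 + (1 + (12/(-5))**2/3) = 85/2 + (1 + (12*(-1/5))**2/3) = 85/2 + (1 + (-12/5)**2/3) = 85/2 + (1 + (1/3)*(144/25)) = 85/2 + (1 + 48/25) = 85/2 + 73/25 = 2271/50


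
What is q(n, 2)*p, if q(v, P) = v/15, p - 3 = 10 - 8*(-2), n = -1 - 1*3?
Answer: -116/15 ≈ -7.7333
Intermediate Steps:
n = -4 (n = -1 - 3 = -4)
p = 29 (p = 3 + (10 - 8*(-2)) = 3 + (10 + 16) = 3 + 26 = 29)
q(v, P) = v/15 (q(v, P) = v*(1/15) = v/15)
q(n, 2)*p = ((1/15)*(-4))*29 = -4/15*29 = -116/15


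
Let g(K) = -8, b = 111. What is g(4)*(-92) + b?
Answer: 847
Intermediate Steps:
g(4)*(-92) + b = -8*(-92) + 111 = 736 + 111 = 847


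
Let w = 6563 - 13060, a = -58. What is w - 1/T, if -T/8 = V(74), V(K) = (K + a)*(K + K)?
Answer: -123079167/18944 ≈ -6497.0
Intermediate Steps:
w = -6497
V(K) = 2*K*(-58 + K) (V(K) = (K - 58)*(K + K) = (-58 + K)*(2*K) = 2*K*(-58 + K))
T = -18944 (T = -16*74*(-58 + 74) = -16*74*16 = -8*2368 = -18944)
w - 1/T = -6497 - 1/(-18944) = -6497 - 1*(-1/18944) = -6497 + 1/18944 = -123079167/18944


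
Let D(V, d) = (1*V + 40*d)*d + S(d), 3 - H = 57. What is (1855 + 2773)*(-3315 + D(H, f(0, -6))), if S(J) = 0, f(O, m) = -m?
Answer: -10176972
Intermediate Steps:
H = -54 (H = 3 - 1*57 = 3 - 57 = -54)
D(V, d) = d*(V + 40*d) (D(V, d) = (1*V + 40*d)*d + 0 = (V + 40*d)*d + 0 = d*(V + 40*d) + 0 = d*(V + 40*d))
(1855 + 2773)*(-3315 + D(H, f(0, -6))) = (1855 + 2773)*(-3315 + (-1*(-6))*(-54 + 40*(-1*(-6)))) = 4628*(-3315 + 6*(-54 + 40*6)) = 4628*(-3315 + 6*(-54 + 240)) = 4628*(-3315 + 6*186) = 4628*(-3315 + 1116) = 4628*(-2199) = -10176972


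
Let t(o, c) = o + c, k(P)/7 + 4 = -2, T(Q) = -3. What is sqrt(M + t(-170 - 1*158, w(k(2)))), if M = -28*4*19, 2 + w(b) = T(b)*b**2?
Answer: 5*I*sqrt(310) ≈ 88.034*I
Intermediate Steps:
k(P) = -42 (k(P) = -28 + 7*(-2) = -28 - 14 = -42)
w(b) = -2 - 3*b**2
t(o, c) = c + o
M = -2128 (M = -112*19 = -2128)
sqrt(M + t(-170 - 1*158, w(k(2)))) = sqrt(-2128 + ((-2 - 3*(-42)**2) + (-170 - 1*158))) = sqrt(-2128 + ((-2 - 3*1764) + (-170 - 158))) = sqrt(-2128 + ((-2 - 5292) - 328)) = sqrt(-2128 + (-5294 - 328)) = sqrt(-2128 - 5622) = sqrt(-7750) = 5*I*sqrt(310)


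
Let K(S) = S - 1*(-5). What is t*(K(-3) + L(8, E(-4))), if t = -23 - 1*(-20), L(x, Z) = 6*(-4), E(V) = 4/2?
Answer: 66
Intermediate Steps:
E(V) = 2 (E(V) = 4*(1/2) = 2)
L(x, Z) = -24
K(S) = 5 + S (K(S) = S + 5 = 5 + S)
t = -3 (t = -23 + 20 = -3)
t*(K(-3) + L(8, E(-4))) = -3*((5 - 3) - 24) = -3*(2 - 24) = -3*(-22) = 66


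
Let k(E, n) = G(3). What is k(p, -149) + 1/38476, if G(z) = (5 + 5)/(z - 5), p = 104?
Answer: -192379/38476 ≈ -5.0000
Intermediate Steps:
G(z) = 10/(-5 + z)
k(E, n) = -5 (k(E, n) = 10/(-5 + 3) = 10/(-2) = 10*(-½) = -5)
k(p, -149) + 1/38476 = -5 + 1/38476 = -192379/38476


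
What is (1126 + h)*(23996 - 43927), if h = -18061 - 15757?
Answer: 651584252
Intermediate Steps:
h = -33818
(1126 + h)*(23996 - 43927) = (1126 - 33818)*(23996 - 43927) = -32692*(-19931) = 651584252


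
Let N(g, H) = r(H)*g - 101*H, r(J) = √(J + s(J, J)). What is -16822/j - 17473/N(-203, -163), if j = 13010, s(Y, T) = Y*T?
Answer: -6137058736/6522036595 + 31923171*√326/817134485 ≈ -0.23560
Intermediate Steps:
s(Y, T) = T*Y
r(J) = √(J + J²) (r(J) = √(J + J*J) = √(J + J²))
N(g, H) = -101*H + g*√(H*(1 + H)) (N(g, H) = √(H*(1 + H))*g - 101*H = g*√(H*(1 + H)) - 101*H = -101*H + g*√(H*(1 + H)))
-16822/j - 17473/N(-203, -163) = -16822/13010 - 17473/(-101*(-163) - 203*9*√326) = -16822*1/13010 - 17473/(16463 - 203*9*√326) = -8411/6505 - 17473/(16463 - 1827*√326)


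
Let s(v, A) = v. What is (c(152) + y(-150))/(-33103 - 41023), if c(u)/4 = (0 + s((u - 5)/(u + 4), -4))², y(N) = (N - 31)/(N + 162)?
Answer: 11693/75163764 ≈ 0.00015557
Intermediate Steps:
y(N) = (-31 + N)/(162 + N)
c(u) = 4*(-5 + u)²/(4 + u)² (c(u) = 4*(0 + (u - 5)/(u + 4))² = 4*(0 + (-5 + u)/(4 + u))² = 4*((-5 + u)/(4 + u))² = 4*((-5 + u)²/(4 + u)²) = 4*(-5 + u)²/(4 + u)²)
(c(152) + y(-150))/(-33103 - 41023) = (4*(-5 + 152)²/(4 + 152)² + (-31 - 150)/(162 - 150))/(-33103 - 41023) = (4*147²/156² - 181/12)/(-74126) = (4*21609*(1/24336) + (1/12)*(-181))*(-1/74126) = (2401/676 - 181/12)*(-1/74126) = -11693/1014*(-1/74126) = 11693/75163764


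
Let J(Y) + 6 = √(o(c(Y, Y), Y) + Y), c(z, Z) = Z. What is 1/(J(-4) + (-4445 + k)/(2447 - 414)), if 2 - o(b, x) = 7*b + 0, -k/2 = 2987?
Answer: -45980361/404068375 - 4133089*√26/404068375 ≈ -0.16595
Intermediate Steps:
k = -5974 (k = -2*2987 = -5974)
o(b, x) = 2 - 7*b (o(b, x) = 2 - (7*b + 0) = 2 - 7*b)
J(Y) = -6 + √(2 - 6*Y) (J(Y) = -6 + √((2 - 7*Y) + Y) = -6 + √(2 - 6*Y))
1/(J(-4) + (-4445 + k)/(2447 - 414)) = 1/((-6 + √(2 - 6*(-4))) + (-4445 - 5974)/(2447 - 414)) = 1/((-6 + √(2 + 24)) - 10419/2033) = 1/((-6 + √26) - 10419*1/2033) = 1/((-6 + √26) - 10419/2033) = 1/(-22617/2033 + √26)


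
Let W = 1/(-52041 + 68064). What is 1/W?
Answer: 16023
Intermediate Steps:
W = 1/16023 ≈ 6.2410e-5
1/W = 1/(1/16023) = 16023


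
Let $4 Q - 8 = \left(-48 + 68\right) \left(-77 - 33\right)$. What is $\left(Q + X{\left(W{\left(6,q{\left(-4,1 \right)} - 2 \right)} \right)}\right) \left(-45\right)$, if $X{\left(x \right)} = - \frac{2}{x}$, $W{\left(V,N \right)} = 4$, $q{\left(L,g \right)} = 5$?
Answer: $\frac{49365}{2} \approx 24683.0$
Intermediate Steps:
$Q = -548$ ($Q = 2 + \frac{\left(-48 + 68\right) \left(-77 - 33\right)}{4} = 2 + \frac{20 \left(-110\right)}{4} = 2 + \frac{1}{4} \left(-2200\right) = 2 - 550 = -548$)
$\left(Q + X{\left(W{\left(6,q{\left(-4,1 \right)} - 2 \right)} \right)}\right) \left(-45\right) = \left(-548 - \frac{2}{4}\right) \left(-45\right) = \left(-548 - \frac{1}{2}\right) \left(-45\right) = \left(- \frac{1097}{2}\right) \left(-45\right) = \frac{49365}{2}$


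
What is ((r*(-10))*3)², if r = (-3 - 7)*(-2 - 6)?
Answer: 5760000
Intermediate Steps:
r = 80 (r = -10*(-8) = 80)
((r*(-10))*3)² = ((80*(-10))*3)² = (-800*3)² = (-2400)² = 5760000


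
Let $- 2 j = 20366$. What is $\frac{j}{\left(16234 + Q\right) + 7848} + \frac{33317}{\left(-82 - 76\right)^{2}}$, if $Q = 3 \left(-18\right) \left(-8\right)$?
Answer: $\frac{16544839}{17999044} \approx 0.91921$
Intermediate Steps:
$j = -10183$ ($j = \left(- \frac{1}{2}\right) 20366 = -10183$)
$Q = 432$ ($Q = \left(-54\right) \left(-8\right) = 432$)
$\frac{j}{\left(16234 + Q\right) + 7848} + \frac{33317}{\left(-82 - 76\right)^{2}} = - \frac{10183}{\left(16234 + 432\right) + 7848} + \frac{33317}{\left(-82 - 76\right)^{2}} = - \frac{10183}{16666 + 7848} + \frac{33317}{\left(-158\right)^{2}} = - \frac{10183}{24514} + \frac{33317}{24964} = \left(-10183\right) \frac{1}{24514} + 33317 \cdot \frac{1}{24964} = - \frac{599}{1442} + \frac{33317}{24964} = \frac{16544839}{17999044}$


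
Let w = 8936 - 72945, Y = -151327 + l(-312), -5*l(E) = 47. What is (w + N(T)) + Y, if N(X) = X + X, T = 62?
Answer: -1076107/5 ≈ -2.1522e+5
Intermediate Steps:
l(E) = -47/5 (l(E) = -⅕*47 = -47/5)
N(X) = 2*X
Y = -756682/5 (Y = -151327 - 47/5 = -756682/5 ≈ -1.5134e+5)
w = -64009
(w + N(T)) + Y = (-64009 + 2*62) - 756682/5 = (-64009 + 124) - 756682/5 = -63885 - 756682/5 = -1076107/5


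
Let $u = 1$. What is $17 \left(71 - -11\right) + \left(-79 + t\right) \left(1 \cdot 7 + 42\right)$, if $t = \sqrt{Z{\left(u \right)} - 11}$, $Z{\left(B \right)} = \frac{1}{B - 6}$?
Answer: $-2477 + \frac{98 i \sqrt{70}}{5} \approx -2477.0 + 163.99 i$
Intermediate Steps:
$Z{\left(B \right)} = \frac{1}{-6 + B}$
$t = \frac{2 i \sqrt{70}}{5}$ ($t = \sqrt{\frac{1}{-6 + 1} - 11} = \sqrt{\frac{1}{-5} - 11} = \sqrt{- \frac{1}{5} - 11} = \sqrt{- \frac{56}{5}} = \frac{2 i \sqrt{70}}{5} \approx 3.3466 i$)
$17 \left(71 - -11\right) + \left(-79 + t\right) \left(1 \cdot 7 + 42\right) = 17 \left(71 - -11\right) + \left(-79 + \frac{2 i \sqrt{70}}{5}\right) \left(1 \cdot 7 + 42\right) = 17 \left(71 + 11\right) + \left(-79 + \frac{2 i \sqrt{70}}{5}\right) \left(7 + 42\right) = 17 \cdot 82 + \left(-79 + \frac{2 i \sqrt{70}}{5}\right) 49 = 1394 - \left(3871 - \frac{98 i \sqrt{70}}{5}\right) = -2477 + \frac{98 i \sqrt{70}}{5}$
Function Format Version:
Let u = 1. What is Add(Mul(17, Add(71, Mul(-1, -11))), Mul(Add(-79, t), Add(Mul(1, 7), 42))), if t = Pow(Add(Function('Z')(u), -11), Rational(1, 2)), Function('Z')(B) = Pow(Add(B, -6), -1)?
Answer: Add(-2477, Mul(Rational(98, 5), I, Pow(70, Rational(1, 2)))) ≈ Add(-2477.0, Mul(163.99, I))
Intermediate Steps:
Function('Z')(B) = Pow(Add(-6, B), -1)
t = Mul(Rational(2, 5), I, Pow(70, Rational(1, 2))) (t = Pow(Add(Pow(Add(-6, 1), -1), -11), Rational(1, 2)) = Pow(Add(Pow(-5, -1), -11), Rational(1, 2)) = Pow(Add(Rational(-1, 5), -11), Rational(1, 2)) = Pow(Rational(-56, 5), Rational(1, 2)) = Mul(Rational(2, 5), I, Pow(70, Rational(1, 2))) ≈ Mul(3.3466, I))
Add(Mul(17, Add(71, Mul(-1, -11))), Mul(Add(-79, t), Add(Mul(1, 7), 42))) = Add(Mul(17, Add(71, Mul(-1, -11))), Mul(Add(-79, Mul(Rational(2, 5), I, Pow(70, Rational(1, 2)))), Add(Mul(1, 7), 42))) = Add(Mul(17, Add(71, 11)), Mul(Add(-79, Mul(Rational(2, 5), I, Pow(70, Rational(1, 2)))), Add(7, 42))) = Add(Mul(17, 82), Mul(Add(-79, Mul(Rational(2, 5), I, Pow(70, Rational(1, 2)))), 49)) = Add(1394, Add(-3871, Mul(Rational(98, 5), I, Pow(70, Rational(1, 2))))) = Add(-2477, Mul(Rational(98, 5), I, Pow(70, Rational(1, 2))))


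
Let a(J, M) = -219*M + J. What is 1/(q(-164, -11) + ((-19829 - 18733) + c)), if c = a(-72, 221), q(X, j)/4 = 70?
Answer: -1/86753 ≈ -1.1527e-5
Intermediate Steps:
q(X, j) = 280 (q(X, j) = 4*70 = 280)
a(J, M) = J - 219*M
c = -48471 (c = -72 - 219*221 = -72 - 48399 = -48471)
1/(q(-164, -11) + ((-19829 - 18733) + c)) = 1/(280 + ((-19829 - 18733) - 48471)) = 1/(280 + (-38562 - 48471)) = 1/(280 - 87033) = 1/(-86753) = -1/86753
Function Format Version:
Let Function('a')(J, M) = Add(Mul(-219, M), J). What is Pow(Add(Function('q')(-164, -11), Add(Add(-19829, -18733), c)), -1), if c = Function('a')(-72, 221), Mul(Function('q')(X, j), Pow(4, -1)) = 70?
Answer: Rational(-1, 86753) ≈ -1.1527e-5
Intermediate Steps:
Function('q')(X, j) = 280 (Function('q')(X, j) = Mul(4, 70) = 280)
Function('a')(J, M) = Add(J, Mul(-219, M))
c = -48471 (c = Add(-72, Mul(-219, 221)) = Add(-72, -48399) = -48471)
Pow(Add(Function('q')(-164, -11), Add(Add(-19829, -18733), c)), -1) = Pow(Add(280, Add(Add(-19829, -18733), -48471)), -1) = Pow(Add(280, Add(-38562, -48471)), -1) = Pow(Add(280, -87033), -1) = Pow(-86753, -1) = Rational(-1, 86753)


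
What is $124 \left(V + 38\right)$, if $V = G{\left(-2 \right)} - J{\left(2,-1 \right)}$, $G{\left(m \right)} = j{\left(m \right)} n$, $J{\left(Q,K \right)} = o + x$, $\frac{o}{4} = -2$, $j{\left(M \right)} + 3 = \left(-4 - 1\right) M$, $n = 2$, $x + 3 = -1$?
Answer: $7936$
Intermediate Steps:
$x = -4$ ($x = -3 - 1 = -4$)
$j{\left(M \right)} = -3 - 5 M$ ($j{\left(M \right)} = -3 + \left(-4 - 1\right) M = -3 - 5 M$)
$o = -8$ ($o = 4 \left(-2\right) = -8$)
$J{\left(Q,K \right)} = -12$ ($J{\left(Q,K \right)} = -8 - 4 = -12$)
$G{\left(m \right)} = -6 - 10 m$ ($G{\left(m \right)} = \left(-3 - 5 m\right) 2 = -6 - 10 m$)
$V = 26$ ($V = \left(-6 - -20\right) - -12 = \left(-6 + 20\right) + 12 = 14 + 12 = 26$)
$124 \left(V + 38\right) = 124 \left(26 + 38\right) = 124 \cdot 64 = 7936$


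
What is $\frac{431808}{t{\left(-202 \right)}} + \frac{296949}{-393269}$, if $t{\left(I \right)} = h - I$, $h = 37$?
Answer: $\frac{169745729541}{93991291} \approx 1806.0$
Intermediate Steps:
$t{\left(I \right)} = 37 - I$
$\frac{431808}{t{\left(-202 \right)}} + \frac{296949}{-393269} = \frac{431808}{37 - -202} + \frac{296949}{-393269} = \frac{431808}{37 + 202} + 296949 \left(- \frac{1}{393269}\right) = \frac{431808}{239} - \frac{296949}{393269} = \frac{169745729541}{93991291}$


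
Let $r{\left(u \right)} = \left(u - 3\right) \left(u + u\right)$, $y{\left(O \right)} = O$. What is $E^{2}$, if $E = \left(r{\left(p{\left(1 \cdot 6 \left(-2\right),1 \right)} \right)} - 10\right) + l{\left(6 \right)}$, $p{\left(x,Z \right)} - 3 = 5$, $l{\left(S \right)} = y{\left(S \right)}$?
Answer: $5776$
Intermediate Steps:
$l{\left(S \right)} = S$
$p{\left(x,Z \right)} = 8$ ($p{\left(x,Z \right)} = 3 + 5 = 8$)
$r{\left(u \right)} = 2 u \left(-3 + u\right)$ ($r{\left(u \right)} = \left(-3 + u\right) 2 u = 2 u \left(-3 + u\right)$)
$E = 76$ ($E = \left(2 \cdot 8 \left(-3 + 8\right) - 10\right) + 6 = \left(2 \cdot 8 \cdot 5 - 10\right) + 6 = \left(80 - 10\right) + 6 = 70 + 6 = 76$)
$E^{2} = 76^{2} = 5776$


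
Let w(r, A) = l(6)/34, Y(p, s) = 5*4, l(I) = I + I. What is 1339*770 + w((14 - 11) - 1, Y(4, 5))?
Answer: 17527516/17 ≈ 1.0310e+6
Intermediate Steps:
l(I) = 2*I
Y(p, s) = 20
w(r, A) = 6/17 (w(r, A) = (2*6)/34 = 12*(1/34) = 6/17)
1339*770 + w((14 - 11) - 1, Y(4, 5)) = 1339*770 + 6/17 = 1031030 + 6/17 = 17527516/17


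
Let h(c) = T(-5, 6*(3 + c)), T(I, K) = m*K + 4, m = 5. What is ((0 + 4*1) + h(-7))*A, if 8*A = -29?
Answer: 406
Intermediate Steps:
A = -29/8 (A = (⅛)*(-29) = -29/8 ≈ -3.6250)
T(I, K) = 4 + 5*K (T(I, K) = 5*K + 4 = 4 + 5*K)
h(c) = 94 + 30*c (h(c) = 4 + 5*(6*(3 + c)) = 4 + 5*(18 + 6*c) = 4 + (90 + 30*c) = 94 + 30*c)
((0 + 4*1) + h(-7))*A = ((0 + 4*1) + (94 + 30*(-7)))*(-29/8) = ((0 + 4) + (94 - 210))*(-29/8) = (4 - 116)*(-29/8) = -112*(-29/8) = 406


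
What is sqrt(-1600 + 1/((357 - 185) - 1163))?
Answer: I*sqrt(1571330591)/991 ≈ 40.0*I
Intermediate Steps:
sqrt(-1600 + 1/((357 - 185) - 1163)) = sqrt(-1600 + 1/(172 - 1163)) = sqrt(-1600 + 1/(-991)) = sqrt(-1600 - 1/991) = sqrt(-1585601/991) = I*sqrt(1571330591)/991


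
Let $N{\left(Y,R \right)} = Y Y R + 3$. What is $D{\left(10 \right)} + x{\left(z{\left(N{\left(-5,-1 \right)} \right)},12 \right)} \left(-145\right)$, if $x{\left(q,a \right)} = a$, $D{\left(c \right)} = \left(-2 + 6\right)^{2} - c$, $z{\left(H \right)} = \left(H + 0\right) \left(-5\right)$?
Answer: $-1734$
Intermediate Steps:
$N{\left(Y,R \right)} = 3 + R Y^{2}$ ($N{\left(Y,R \right)} = Y^{2} R + 3 = R Y^{2} + 3 = 3 + R Y^{2}$)
$z{\left(H \right)} = - 5 H$ ($z{\left(H \right)} = H \left(-5\right) = - 5 H$)
$D{\left(c \right)} = 16 - c$ ($D{\left(c \right)} = 4^{2} - c = 16 - c$)
$D{\left(10 \right)} + x{\left(z{\left(N{\left(-5,-1 \right)} \right)},12 \right)} \left(-145\right) = \left(16 - 10\right) + 12 \left(-145\right) = \left(16 - 10\right) - 1740 = 6 - 1740 = -1734$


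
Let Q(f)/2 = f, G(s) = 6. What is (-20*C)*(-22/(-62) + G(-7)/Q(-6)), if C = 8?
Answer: 720/31 ≈ 23.226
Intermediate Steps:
Q(f) = 2*f
(-20*C)*(-22/(-62) + G(-7)/Q(-6)) = (-20*8)*(-22/(-62) + 6/((2*(-6)))) = -160*(-22*(-1/62) + 6/(-12)) = -160*(11/31 + 6*(-1/12)) = -160*(11/31 - ½) = -160*(-9/62) = 720/31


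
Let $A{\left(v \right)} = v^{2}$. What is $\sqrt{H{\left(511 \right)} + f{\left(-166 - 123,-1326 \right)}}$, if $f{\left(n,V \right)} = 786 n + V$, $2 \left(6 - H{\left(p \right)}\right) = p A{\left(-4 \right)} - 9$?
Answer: $\frac{i \sqrt{930230}}{2} \approx 482.24 i$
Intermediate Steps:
$H{\left(p \right)} = \frac{21}{2} - 8 p$ ($H{\left(p \right)} = 6 - \frac{p \left(-4\right)^{2} - 9}{2} = 6 - \frac{p 16 - 9}{2} = 6 - \frac{16 p - 9}{2} = 6 - \frac{-9 + 16 p}{2} = 6 - \left(- \frac{9}{2} + 8 p\right) = \frac{21}{2} - 8 p$)
$f{\left(n,V \right)} = V + 786 n$
$\sqrt{H{\left(511 \right)} + f{\left(-166 - 123,-1326 \right)}} = \sqrt{\left(\frac{21}{2} - 4088\right) + \left(-1326 + 786 \left(-166 - 123\right)\right)} = \sqrt{- \frac{8155}{2} + \left(-1326 + 786 \left(-289\right)\right)} = \sqrt{- \frac{8155}{2} - 228480} = \sqrt{- \frac{465115}{2}} = \frac{i \sqrt{930230}}{2}$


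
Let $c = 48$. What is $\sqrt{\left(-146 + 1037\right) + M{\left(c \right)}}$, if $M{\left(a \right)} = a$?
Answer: $\sqrt{939} \approx 30.643$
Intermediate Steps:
$\sqrt{\left(-146 + 1037\right) + M{\left(c \right)}} = \sqrt{\left(-146 + 1037\right) + 48} = \sqrt{891 + 48} = \sqrt{939}$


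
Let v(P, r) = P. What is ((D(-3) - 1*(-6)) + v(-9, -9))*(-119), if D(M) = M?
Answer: 714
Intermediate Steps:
((D(-3) - 1*(-6)) + v(-9, -9))*(-119) = ((-3 - 1*(-6)) - 9)*(-119) = ((-3 + 6) - 9)*(-119) = (3 - 9)*(-119) = -6*(-119) = 714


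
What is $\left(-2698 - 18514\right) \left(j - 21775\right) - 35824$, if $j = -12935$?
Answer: $736232696$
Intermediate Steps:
$\left(-2698 - 18514\right) \left(j - 21775\right) - 35824 = \left(-2698 - 18514\right) \left(-12935 - 21775\right) - 35824 = \left(-21212\right) \left(-34710\right) - 35824 = 736268520 - 35824 = 736232696$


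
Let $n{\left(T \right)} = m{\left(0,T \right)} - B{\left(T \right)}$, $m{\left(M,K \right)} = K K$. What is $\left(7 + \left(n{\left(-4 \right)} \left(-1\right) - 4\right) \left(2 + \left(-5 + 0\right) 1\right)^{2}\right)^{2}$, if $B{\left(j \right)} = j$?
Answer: $43681$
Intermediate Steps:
$m{\left(M,K \right)} = K^{2}$
$n{\left(T \right)} = T^{2} - T$
$\left(7 + \left(n{\left(-4 \right)} \left(-1\right) - 4\right) \left(2 + \left(-5 + 0\right) 1\right)^{2}\right)^{2} = \left(7 + \left(- 4 \left(-1 - 4\right) \left(-1\right) - 4\right) \left(2 + \left(-5 + 0\right) 1\right)^{2}\right)^{2} = \left(7 + \left(\left(-4\right) \left(-5\right) \left(-1\right) - 4\right) \left(2 - 5\right)^{2}\right)^{2} = \left(7 + \left(20 \left(-1\right) - 4\right) \left(2 - 5\right)^{2}\right)^{2} = \left(7 + \left(-20 - 4\right) \left(-3\right)^{2}\right)^{2} = \left(7 - 216\right)^{2} = \left(-209\right)^{2} = 43681$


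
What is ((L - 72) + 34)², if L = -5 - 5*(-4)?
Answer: 529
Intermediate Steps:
L = 15 (L = -5 + 20 = 15)
((L - 72) + 34)² = ((15 - 72) + 34)² = (-57 + 34)² = (-23)² = 529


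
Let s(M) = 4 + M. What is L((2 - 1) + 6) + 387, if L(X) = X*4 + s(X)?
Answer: 426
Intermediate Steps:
L(X) = 4 + 5*X (L(X) = X*4 + (4 + X) = 4*X + (4 + X) = 4 + 5*X)
L((2 - 1) + 6) + 387 = (4 + 5*((2 - 1) + 6)) + 387 = (4 + 5*(1 + 6)) + 387 = (4 + 5*7) + 387 = (4 + 35) + 387 = 39 + 387 = 426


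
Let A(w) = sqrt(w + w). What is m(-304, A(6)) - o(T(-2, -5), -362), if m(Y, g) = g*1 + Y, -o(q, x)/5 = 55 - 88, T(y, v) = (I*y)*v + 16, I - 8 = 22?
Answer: -469 + 2*sqrt(3) ≈ -465.54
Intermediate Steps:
I = 30 (I = 8 + 22 = 30)
T(y, v) = 16 + 30*v*y (T(y, v) = (30*y)*v + 16 = 30*v*y + 16 = 16 + 30*v*y)
o(q, x) = 165 (o(q, x) = -5*(55 - 88) = -5*(-33) = 165)
A(w) = sqrt(2)*sqrt(w) (A(w) = sqrt(2*w) = sqrt(2)*sqrt(w))
m(Y, g) = Y + g (m(Y, g) = g + Y = Y + g)
m(-304, A(6)) - o(T(-2, -5), -362) = (-304 + sqrt(2)*sqrt(6)) - 1*165 = (-304 + 2*sqrt(3)) - 165 = -469 + 2*sqrt(3)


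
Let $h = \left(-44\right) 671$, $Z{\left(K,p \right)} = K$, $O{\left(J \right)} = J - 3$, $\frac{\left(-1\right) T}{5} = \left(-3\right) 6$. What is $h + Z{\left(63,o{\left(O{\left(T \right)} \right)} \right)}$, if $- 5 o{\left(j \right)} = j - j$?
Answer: $-29461$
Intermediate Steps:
$T = 90$ ($T = - 5 \left(\left(-3\right) 6\right) = \left(-5\right) \left(-18\right) = 90$)
$O{\left(J \right)} = -3 + J$
$o{\left(j \right)} = 0$ ($o{\left(j \right)} = - \frac{j - j}{5} = \left(- \frac{1}{5}\right) 0 = 0$)
$h = -29524$
$h + Z{\left(63,o{\left(O{\left(T \right)} \right)} \right)} = -29524 + 63 = -29461$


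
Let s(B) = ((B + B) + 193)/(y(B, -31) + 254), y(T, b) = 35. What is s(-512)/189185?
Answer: -831/54674465 ≈ -1.5199e-5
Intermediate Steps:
s(B) = 193/289 + 2*B/289 (s(B) = ((B + B) + 193)/(35 + 254) = (2*B + 193)/289 = (193 + 2*B)*(1/289) = 193/289 + 2*B/289)
s(-512)/189185 = (193/289 + (2/289)*(-512))/189185 = (193/289 - 1024/289)*(1/189185) = -831/289*1/189185 = -831/54674465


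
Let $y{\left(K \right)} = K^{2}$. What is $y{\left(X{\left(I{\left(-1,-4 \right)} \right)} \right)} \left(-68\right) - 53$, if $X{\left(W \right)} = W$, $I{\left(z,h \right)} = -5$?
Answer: $-1753$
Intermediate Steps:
$y{\left(X{\left(I{\left(-1,-4 \right)} \right)} \right)} \left(-68\right) - 53 = \left(-5\right)^{2} \left(-68\right) - 53 = 25 \left(-68\right) - 53 = -1700 - 53 = -1753$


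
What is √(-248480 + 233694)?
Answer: I*√14786 ≈ 121.6*I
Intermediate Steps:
√(-248480 + 233694) = √(-14786) = I*√14786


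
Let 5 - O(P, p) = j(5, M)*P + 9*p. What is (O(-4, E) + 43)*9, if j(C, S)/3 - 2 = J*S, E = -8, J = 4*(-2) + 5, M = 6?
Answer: -648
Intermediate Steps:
J = -3 (J = -8 + 5 = -3)
j(C, S) = 6 - 9*S (j(C, S) = 6 + 3*(-3*S) = 6 - 9*S)
O(P, p) = 5 - 9*p + 48*P (O(P, p) = 5 - ((6 - 9*6)*P + 9*p) = 5 - ((6 - 54)*P + 9*p) = 5 - (-48*P + 9*p) = 5 + (-9*p + 48*P) = 5 - 9*p + 48*P)
(O(-4, E) + 43)*9 = ((5 - 9*(-8) + 48*(-4)) + 43)*9 = ((5 + 72 - 192) + 43)*9 = (-115 + 43)*9 = -72*9 = -648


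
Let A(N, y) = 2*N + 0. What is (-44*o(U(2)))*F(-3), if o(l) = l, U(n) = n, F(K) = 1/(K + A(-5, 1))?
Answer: 88/13 ≈ 6.7692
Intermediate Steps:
A(N, y) = 2*N
F(K) = 1/(-10 + K) (F(K) = 1/(K + 2*(-5)) = 1/(K - 10) = 1/(-10 + K))
(-44*o(U(2)))*F(-3) = (-44*2)/(-10 - 3) = -88/(-13) = -88*(-1/13) = 88/13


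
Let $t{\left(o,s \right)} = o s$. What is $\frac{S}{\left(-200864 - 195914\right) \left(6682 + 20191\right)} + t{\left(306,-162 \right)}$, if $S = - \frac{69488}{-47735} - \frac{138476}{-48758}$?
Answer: $- \frac{307555144388187295509401}{6204210933353199305} \approx -49572.0$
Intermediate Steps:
$S = \frac{4999123882}{1163731565}$ ($S = \left(-69488\right) \left(- \frac{1}{47735}\right) - - \frac{69238}{24379} = \frac{69488}{47735} + \frac{69238}{24379} = \frac{4999123882}{1163731565} \approx 4.2958$)
$\frac{S}{\left(-200864 - 195914\right) \left(6682 + 20191\right)} + t{\left(306,-162 \right)} = \frac{4999123882}{1163731565 \left(-200864 - 195914\right) \left(6682 + 20191\right)} + 306 \left(-162\right) = \frac{4999123882}{1163731565 \left(\left(-396778\right) 26873\right)} - 49572 = \frac{4999123882}{1163731565 \left(-10662615194\right)} - 49572 = \frac{4999123882}{1163731565} \left(- \frac{1}{10662615194}\right) - 49572 = - \frac{2499561941}{6204210933353199305} - 49572 = - \frac{307555144388187295509401}{6204210933353199305}$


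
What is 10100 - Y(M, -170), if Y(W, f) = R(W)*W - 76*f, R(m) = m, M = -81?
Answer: -9381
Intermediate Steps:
Y(W, f) = W² - 76*f (Y(W, f) = W*W - 76*f = W² - 76*f)
10100 - Y(M, -170) = 10100 - ((-81)² - 76*(-170)) = 10100 - (6561 + 12920) = 10100 - 1*19481 = 10100 - 19481 = -9381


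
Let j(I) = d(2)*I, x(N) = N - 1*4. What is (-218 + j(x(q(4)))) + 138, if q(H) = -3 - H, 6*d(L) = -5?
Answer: -425/6 ≈ -70.833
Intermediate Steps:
d(L) = -5/6 (d(L) = (1/6)*(-5) = -5/6)
x(N) = -4 + N (x(N) = N - 4 = -4 + N)
j(I) = -5*I/6
(-218 + j(x(q(4)))) + 138 = (-218 - 5*(-4 + (-3 - 1*4))/6) + 138 = (-218 - 5*(-4 + (-3 - 4))/6) + 138 = (-218 - 5*(-4 - 7)/6) + 138 = (-218 - 5/6*(-11)) + 138 = (-218 + 55/6) + 138 = -1253/6 + 138 = -425/6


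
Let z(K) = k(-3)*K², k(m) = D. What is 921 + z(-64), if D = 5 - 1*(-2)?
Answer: 29593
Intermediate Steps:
D = 7 (D = 5 + 2 = 7)
k(m) = 7
z(K) = 7*K²
921 + z(-64) = 921 + 7*(-64)² = 921 + 7*4096 = 921 + 28672 = 29593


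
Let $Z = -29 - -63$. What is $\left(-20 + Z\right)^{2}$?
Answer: $196$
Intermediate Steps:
$Z = 34$ ($Z = -29 + 63 = 34$)
$\left(-20 + Z\right)^{2} = \left(-20 + 34\right)^{2} = 14^{2} = 196$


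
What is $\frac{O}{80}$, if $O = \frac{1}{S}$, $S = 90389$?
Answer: $\frac{1}{7231120} \approx 1.3829 \cdot 10^{-7}$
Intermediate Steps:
$O = \frac{1}{90389} \approx 1.1063 \cdot 10^{-5}$
$\frac{O}{80} = \frac{1}{90389 \cdot 80} = \frac{1}{90389} \cdot \frac{1}{80} = \frac{1}{7231120}$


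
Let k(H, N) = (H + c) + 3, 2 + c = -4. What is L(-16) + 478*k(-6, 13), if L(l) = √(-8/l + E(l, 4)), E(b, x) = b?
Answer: -4302 + I*√62/2 ≈ -4302.0 + 3.937*I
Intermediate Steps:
c = -6 (c = -2 - 4 = -6)
k(H, N) = -3 + H (k(H, N) = (H - 6) + 3 = (-6 + H) + 3 = -3 + H)
L(l) = √(l - 8/l) (L(l) = √(-8/l + l) = √(l - 8/l))
L(-16) + 478*k(-6, 13) = √(-16 - 8/(-16)) + 478*(-3 - 6) = √(-16 - 8*(-1/16)) + 478*(-9) = √(-16 + ½) - 4302 = √(-31/2) - 4302 = I*√62/2 - 4302 = -4302 + I*√62/2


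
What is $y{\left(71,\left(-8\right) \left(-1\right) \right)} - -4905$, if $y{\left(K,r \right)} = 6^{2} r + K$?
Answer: $5264$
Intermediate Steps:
$y{\left(K,r \right)} = K + 36 r$ ($y{\left(K,r \right)} = 36 r + K = K + 36 r$)
$y{\left(71,\left(-8\right) \left(-1\right) \right)} - -4905 = \left(71 + 36 \left(\left(-8\right) \left(-1\right)\right)\right) - -4905 = \left(71 + 36 \cdot 8\right) + 4905 = \left(71 + 288\right) + 4905 = 359 + 4905 = 5264$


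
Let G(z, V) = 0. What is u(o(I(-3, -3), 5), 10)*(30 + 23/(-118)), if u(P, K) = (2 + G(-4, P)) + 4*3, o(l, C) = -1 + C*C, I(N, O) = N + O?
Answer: 24619/59 ≈ 417.27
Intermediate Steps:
o(l, C) = -1 + C²
u(P, K) = 14 (u(P, K) = (2 + 0) + 4*3 = 2 + 12 = 14)
u(o(I(-3, -3), 5), 10)*(30 + 23/(-118)) = 14*(30 + 23/(-118)) = 14*(30 + 23*(-1/118)) = 14*(30 - 23/118) = 14*(3517/118) = 24619/59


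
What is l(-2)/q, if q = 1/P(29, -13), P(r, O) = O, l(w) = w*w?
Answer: -52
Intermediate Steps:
l(w) = w²
q = -1/13 (q = 1/(-13) = -1/13 ≈ -0.076923)
l(-2)/q = (-2)²/(-1/13) = 4*(-13) = -52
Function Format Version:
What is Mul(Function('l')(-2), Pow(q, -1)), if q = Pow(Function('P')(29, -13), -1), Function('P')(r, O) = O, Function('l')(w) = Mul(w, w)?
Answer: -52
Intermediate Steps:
Function('l')(w) = Pow(w, 2)
q = Rational(-1, 13) (q = Pow(-13, -1) = Rational(-1, 13) ≈ -0.076923)
Mul(Function('l')(-2), Pow(q, -1)) = Mul(Pow(-2, 2), Pow(Rational(-1, 13), -1)) = Mul(4, -13) = -52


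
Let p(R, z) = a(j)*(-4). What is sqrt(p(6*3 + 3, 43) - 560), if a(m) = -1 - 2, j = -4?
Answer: 2*I*sqrt(137) ≈ 23.409*I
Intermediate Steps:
a(m) = -3
p(R, z) = 12 (p(R, z) = -3*(-4) = 12)
sqrt(p(6*3 + 3, 43) - 560) = sqrt(12 - 560) = sqrt(-548) = 2*I*sqrt(137)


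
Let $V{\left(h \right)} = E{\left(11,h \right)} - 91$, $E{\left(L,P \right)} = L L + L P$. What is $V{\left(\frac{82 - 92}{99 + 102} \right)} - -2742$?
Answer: $\frac{557062}{201} \approx 2771.5$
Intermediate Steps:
$E{\left(L,P \right)} = L^{2} + L P$
$V{\left(h \right)} = 30 + 11 h$ ($V{\left(h \right)} = 11 \left(11 + h\right) - 91 = \left(121 + 11 h\right) - 91 = 30 + 11 h$)
$V{\left(\frac{82 - 92}{99 + 102} \right)} - -2742 = \left(30 + 11 \frac{82 - 92}{99 + 102}\right) - -2742 = \left(30 + 11 \left(- \frac{10}{201}\right)\right) + 2742 = \left(30 - \frac{110}{201}\right) + 2742 = \frac{5920}{201} + 2742 = \frac{557062}{201}$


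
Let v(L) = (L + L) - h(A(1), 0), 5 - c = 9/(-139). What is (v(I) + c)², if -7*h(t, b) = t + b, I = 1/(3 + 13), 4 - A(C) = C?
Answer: 1912575289/60590656 ≈ 31.566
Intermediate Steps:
c = 704/139 (c = 5 - 9/(-139) = 5 - 9*(-1)/139 = 5 - 1*(-9/139) = 5 + 9/139 = 704/139 ≈ 5.0648)
A(C) = 4 - C
I = 1/16 ≈ 0.062500
h(t, b) = -b/7 - t/7 (h(t, b) = -(t + b)/7 = -(b + t)/7 = -b/7 - t/7)
v(L) = 3/7 + 2*L (v(L) = (L + L) - (-⅐*0 - (4 - 1*1)/7) = 2*L - (0 - (4 - 1)/7) = 2*L - (0 - ⅐*3) = 2*L - (0 - 3/7) = 2*L - 1*(-3/7) = 2*L + 3/7 = 3/7 + 2*L)
(v(I) + c)² = ((3/7 + 2*(1/16)) + 704/139)² = ((3/7 + ⅛) + 704/139)² = (31/56 + 704/139)² = (43733/7784)² = 1912575289/60590656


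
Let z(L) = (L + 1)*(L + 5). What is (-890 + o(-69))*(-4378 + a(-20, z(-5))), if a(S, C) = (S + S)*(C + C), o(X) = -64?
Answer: 4176612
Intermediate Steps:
z(L) = (1 + L)*(5 + L)
a(S, C) = 4*C*S (a(S, C) = (2*S)*(2*C) = 4*C*S)
(-890 + o(-69))*(-4378 + a(-20, z(-5))) = (-890 - 64)*(-4378 + 4*(5 + (-5)² + 6*(-5))*(-20)) = -954*(-4378 + 4*(5 + 25 - 30)*(-20)) = -954*(-4378 + 4*0*(-20)) = -954*(-4378 + 0) = -954*(-4378) = 4176612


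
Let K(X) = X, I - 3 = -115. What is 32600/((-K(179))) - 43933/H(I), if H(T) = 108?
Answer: -11384807/19332 ≈ -588.91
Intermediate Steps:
I = -112 (I = 3 - 115 = -112)
32600/((-K(179))) - 43933/H(I) = 32600/((-1*179)) - 43933/108 = 32600/(-179) - 43933*1/108 = 32600*(-1/179) - 43933/108 = -32600/179 - 43933/108 = -11384807/19332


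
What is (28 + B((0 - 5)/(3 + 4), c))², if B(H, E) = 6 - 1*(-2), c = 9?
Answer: 1296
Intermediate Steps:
B(H, E) = 8 (B(H, E) = 6 + 2 = 8)
(28 + B((0 - 5)/(3 + 4), c))² = (28 + 8)² = 36² = 1296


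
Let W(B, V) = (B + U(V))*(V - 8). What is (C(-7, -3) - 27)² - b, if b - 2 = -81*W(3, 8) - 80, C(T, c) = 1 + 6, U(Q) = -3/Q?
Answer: 478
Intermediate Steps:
C(T, c) = 7
W(B, V) = (-8 + V)*(B - 3/V) (W(B, V) = (B - 3/V)*(V - 8) = (B - 3/V)*(-8 + V) = (-8 + V)*(B - 3/V))
b = -78 (b = 2 + (-81*(-3 - 8*3 + 24/8 + 3*8) - 80) = 2 + (-81*(-3 - 24 + 24*(⅛) + 24) - 80) = 2 + (-81*(-3 - 24 + 3 + 24) - 80) = 2 + (-81*0 - 80) = 2 + (0 - 80) = 2 - 80 = -78)
(C(-7, -3) - 27)² - b = (7 - 27)² - 1*(-78) = (-20)² + 78 = 400 + 78 = 478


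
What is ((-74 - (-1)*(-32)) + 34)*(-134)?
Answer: 9648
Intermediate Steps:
((-74 - (-1)*(-32)) + 34)*(-134) = ((-74 - 1*32) + 34)*(-134) = ((-74 - 32) + 34)*(-134) = (-106 + 34)*(-134) = -72*(-134) = 9648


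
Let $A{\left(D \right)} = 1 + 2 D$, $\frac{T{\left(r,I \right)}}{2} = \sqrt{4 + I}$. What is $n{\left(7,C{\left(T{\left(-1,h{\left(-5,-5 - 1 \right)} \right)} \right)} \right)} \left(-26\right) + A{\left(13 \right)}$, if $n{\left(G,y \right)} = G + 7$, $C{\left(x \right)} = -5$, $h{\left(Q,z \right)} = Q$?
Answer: $-337$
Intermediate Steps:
$T{\left(r,I \right)} = 2 \sqrt{4 + I}$
$n{\left(G,y \right)} = 7 + G$
$n{\left(7,C{\left(T{\left(-1,h{\left(-5,-5 - 1 \right)} \right)} \right)} \right)} \left(-26\right) + A{\left(13 \right)} = \left(7 + 7\right) \left(-26\right) + \left(1 + 2 \cdot 13\right) = 14 \left(-26\right) + \left(1 + 26\right) = -364 + 27 = -337$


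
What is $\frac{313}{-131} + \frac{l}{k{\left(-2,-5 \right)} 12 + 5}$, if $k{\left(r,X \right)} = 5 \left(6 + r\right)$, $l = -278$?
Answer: $- \frac{113103}{32095} \approx -3.524$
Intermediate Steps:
$k{\left(r,X \right)} = 30 + 5 r$
$\frac{313}{-131} + \frac{l}{k{\left(-2,-5 \right)} 12 + 5} = \frac{313}{-131} - \frac{278}{\left(30 + 5 \left(-2\right)\right) 12 + 5} = 313 \left(- \frac{1}{131}\right) - \frac{278}{\left(30 - 10\right) 12 + 5} = - \frac{313}{131} - \frac{278}{20 \cdot 12 + 5} = - \frac{313}{131} - \frac{278}{240 + 5} = - \frac{313}{131} - \frac{278}{245} = - \frac{113103}{32095}$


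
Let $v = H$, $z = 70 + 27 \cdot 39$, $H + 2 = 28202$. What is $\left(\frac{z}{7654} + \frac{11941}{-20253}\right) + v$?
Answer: $\frac{101660362235}{3605034} \approx 28200.0$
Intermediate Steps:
$H = 28200$ ($H = -2 + 28202 = 28200$)
$z = 1123$ ($z = 70 + 1053 = 1123$)
$v = 28200$
$\left(\frac{z}{7654} + \frac{11941}{-20253}\right) + v = \left(\frac{1123}{7654} + \frac{11941}{-20253}\right) + 28200 = \left(1123 \cdot \frac{1}{7654} + 11941 \left(- \frac{1}{20253}\right)\right) + 28200 = \left(\frac{1123}{7654} - \frac{11941}{20253}\right) + 28200 = - \frac{1596565}{3605034} + 28200 = \frac{101660362235}{3605034}$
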